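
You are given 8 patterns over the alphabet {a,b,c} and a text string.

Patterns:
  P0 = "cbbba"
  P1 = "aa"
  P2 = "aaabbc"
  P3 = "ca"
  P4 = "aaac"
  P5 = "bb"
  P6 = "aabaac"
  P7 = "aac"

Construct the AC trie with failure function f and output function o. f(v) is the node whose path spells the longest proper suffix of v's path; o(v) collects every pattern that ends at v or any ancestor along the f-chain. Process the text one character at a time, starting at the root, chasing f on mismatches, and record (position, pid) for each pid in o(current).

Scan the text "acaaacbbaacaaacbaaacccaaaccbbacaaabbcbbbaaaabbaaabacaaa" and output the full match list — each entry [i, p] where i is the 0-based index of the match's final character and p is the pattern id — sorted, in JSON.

Build:
Trie nodes:
  0='ε' goto a→6 b→14 c→1
  1='c' goto a→12 b→2
  2='cb' goto b→3
  3='cbb' goto b→4
  4='cbbb' goto a→5
  5='cbbba' goto ·  [P0 ends]
  6='a' goto a→7
  7='aa' goto a→8 b→16 c→20  [P1 ends]
  8='aaa' goto b→9 c→13
  9='aaab' goto b→10
  10='aaabb' goto c→11
  11='aaabbc' goto ·  [P2 ends]
  12='ca' goto ·  [P3 ends]
  13='aaac' goto ·  [P4 ends]
  14='b' goto b→15
  15='bb' goto ·  [P5 ends]
  16='aab' goto a→17
  17='aaba' goto a→18
  18='aabaa' goto c→19
  19='aabaac' goto ·  [P6 ends]
  20='aac' goto ·  [P7 ends]

Failure links (BFS by depth):
  n1('c'): parent n0 fail=0; on 'c' 0 → fail=0;  out ∅∪∅=∅
  n6('a'): parent n0 fail=0; on 'a' 0 → fail=0;  out ∅∪∅=∅
  n14('b'): parent n0 fail=0; on 'b' 0 → fail=0;  out ∅∪∅=∅
  n2('cb'): parent n1 fail=0; on 'b' 0 → fail=14;  out ∅∪∅=∅
  n7('aa'): parent n6 fail=0; on 'a' 0 → fail=6;  out {1}∪∅={1}
  n12('ca'): parent n1 fail=0; on 'a' 0 → fail=6;  out {3}∪∅={3}
  n15('bb'): parent n14 fail=0; on 'b' 0 → fail=14;  out {5}∪∅={5}
  n3('cbb'): parent n2 fail=14; on 'b' 14 → fail=15;  out ∅∪{5}={5}
  n8('aaa'): parent n7 fail=6; on 'a' 6 → fail=7;  out ∅∪{1}={1}
  n16('aab'): parent n7 fail=6; on 'b' 6→0 → fail=14;  out ∅∪∅=∅
  n20('aac'): parent n7 fail=6; on 'c' 6→0 → fail=1;  out {7}∪∅={7}
  n4('cbbb'): parent n3 fail=15; on 'b' 15→14 → fail=15;  out ∅∪{5}={5}
  n9('aaab'): parent n8 fail=7; on 'b' 7 → fail=16;  out ∅∪∅=∅
  n13('aaac'): parent n8 fail=7; on 'c' 7 → fail=20;  out {4}∪{7}={4,7}
  n17('aaba'): parent n16 fail=14; on 'a' 14→0 → fail=6;  out ∅∪∅=∅
  n5('cbbba'): parent n4 fail=15; on 'a' 15→14→0 → fail=6;  out {0}∪∅={0}
  n10('aaabb'): parent n9 fail=16; on 'b' 16→14 → fail=15;  out ∅∪{5}={5}
  n18('aabaa'): parent n17 fail=6; on 'a' 6 → fail=7;  out ∅∪{1}={1}
  n11('aaabbc'): parent n10 fail=15; on 'c' 15→14→0 → fail=1;  out {2}∪∅={2}
  n19('aabaac'): parent n18 fail=7; on 'c' 7 → fail=20;  out {6}∪{7}={6,7}

Text stream:
[0] read 'a'  n0⇒n6
[1] read 'c'  n6⇒n1 (fail-walked)
[2] read 'a'  n1⇒n12  emit P3@[1:2]
[3] read 'a'  n12⇒n7 (fail-walked)  emit P1@[2:3]
[4] read 'a'  n7⇒n8  emit P1@[3:4]
[5] read 'c'  n8⇒n13  emit P4@[2:5],P7@[3:5]
[6] read 'b'  n13⇒n2 (fail-walked)
[7] read 'b'  n2⇒n3  emit P5@[6:7]
[8] read 'a'  n3⇒n6 (fail-walked)
[9] read 'a'  n6⇒n7  emit P1@[8:9]
[10] read 'c'  n7⇒n20  emit P7@[8:10]
[11] read 'a'  n20⇒n12 (fail-walked)  emit P3@[10:11]
[12] read 'a'  n12⇒n7 (fail-walked)  emit P1@[11:12]
[13] read 'a'  n7⇒n8  emit P1@[12:13]
[14] read 'c'  n8⇒n13  emit P4@[11:14],P7@[12:14]
[15] read 'b'  n13⇒n2 (fail-walked)
[16] read 'a'  n2⇒n6 (fail-walked)
[17] read 'a'  n6⇒n7  emit P1@[16:17]
[18] read 'a'  n7⇒n8  emit P1@[17:18]
[19] read 'c'  n8⇒n13  emit P4@[16:19],P7@[17:19]
[20] read 'c'  n13⇒n1 (fail-walked)
[21] read 'c'  n1⇒n1 (fail-walked)
[22] read 'a'  n1⇒n12  emit P3@[21:22]
[23] read 'a'  n12⇒n7 (fail-walked)  emit P1@[22:23]
[24] read 'a'  n7⇒n8  emit P1@[23:24]
[25] read 'c'  n8⇒n13  emit P4@[22:25],P7@[23:25]
[26] read 'c'  n13⇒n1 (fail-walked)
[27] read 'b'  n1⇒n2
[28] read 'b'  n2⇒n3  emit P5@[27:28]
[29] read 'a'  n3⇒n6 (fail-walked)
[30] read 'c'  n6⇒n1 (fail-walked)
[31] read 'a'  n1⇒n12  emit P3@[30:31]
[32] read 'a'  n12⇒n7 (fail-walked)  emit P1@[31:32]
[33] read 'a'  n7⇒n8  emit P1@[32:33]
[34] read 'b'  n8⇒n9
[35] read 'b'  n9⇒n10  emit P5@[34:35]
[36] read 'c'  n10⇒n11  emit P2@[31:36]
[37] read 'b'  n11⇒n2 (fail-walked)
[38] read 'b'  n2⇒n3  emit P5@[37:38]
[39] read 'b'  n3⇒n4  emit P5@[38:39]
[40] read 'a'  n4⇒n5  emit P0@[36:40]
[41] read 'a'  n5⇒n7 (fail-walked)  emit P1@[40:41]
[42] read 'a'  n7⇒n8  emit P1@[41:42]
[43] read 'a'  n8⇒n8 (fail-walked)  emit P1@[42:43]
[44] read 'b'  n8⇒n9
[45] read 'b'  n9⇒n10  emit P5@[44:45]
[46] read 'a'  n10⇒n6 (fail-walked)
[47] read 'a'  n6⇒n7  emit P1@[46:47]
[48] read 'a'  n7⇒n8  emit P1@[47:48]
[49] read 'b'  n8⇒n9
[50] read 'a'  n9⇒n17 (fail-walked)
[51] read 'c'  n17⇒n1 (fail-walked)
[52] read 'a'  n1⇒n12  emit P3@[51:52]
[53] read 'a'  n12⇒n7 (fail-walked)  emit P1@[52:53]
[54] read 'a'  n7⇒n8  emit P1@[53:54]

Matches: [[2,3],[3,1],[4,1],[5,4],[5,7],[7,5],[9,1],[10,7],[11,3],[12,1],[13,1],[14,4],[14,7],[17,1],[18,1],[19,4],[19,7],[22,3],[23,1],[24,1],[25,4],[25,7],[28,5],[31,3],[32,1],[33,1],[35,5],[36,2],[38,5],[39,5],[40,0],[41,1],[42,1],[43,1],[45,5],[47,1],[48,1],[52,3],[53,1],[54,1]]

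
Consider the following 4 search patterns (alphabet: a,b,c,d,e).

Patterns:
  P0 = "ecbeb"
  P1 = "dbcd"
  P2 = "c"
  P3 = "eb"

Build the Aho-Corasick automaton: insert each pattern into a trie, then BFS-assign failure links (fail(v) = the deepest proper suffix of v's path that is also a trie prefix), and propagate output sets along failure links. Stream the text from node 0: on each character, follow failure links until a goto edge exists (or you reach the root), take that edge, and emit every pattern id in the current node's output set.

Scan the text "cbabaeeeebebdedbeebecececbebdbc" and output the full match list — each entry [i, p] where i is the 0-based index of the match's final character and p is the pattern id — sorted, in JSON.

Construct AC machine:
Trie nodes:
  n0 'ε': c→10 d→6 e→1
  n1 'e': b→11 c→2
  n2 'ec': b→3
  n3 'ecb': e→4
  n4 'ecbe': b→5
  n5 'ecbeb': ·  ←P0
  n6 'd': b→7
  n7 'db': c→8
  n8 'dbc': d→9
  n9 'dbcd': ·  ←P1
  n10 'c': ·  ←P2
  n11 'eb': ·  ←P3

Failure links (BFS by depth):
  fail(1) 'e': from fail(0)=0 chase 'e': 0 ⇒ 0;  out=∅∪out(0)=∅
  fail(6) 'd': from fail(0)=0 chase 'd': 0 ⇒ 0;  out=∅∪out(0)=∅
  fail(10) 'c': from fail(0)=0 chase 'c': 0 ⇒ 0;  out={2}∪out(0)={2}
  fail(2) 'ec': from fail(1)=0 chase 'c': 0 ⇒ 10;  out=∅∪out(10)={2}
  fail(7) 'db': from fail(6)=0 chase 'b': 0 ⇒ 0;  out=∅∪out(0)=∅
  fail(11) 'eb': from fail(1)=0 chase 'b': 0 ⇒ 0;  out={3}∪out(0)={3}
  fail(3) 'ecb': from fail(2)=10 chase 'b': 10→0 ⇒ 0;  out=∅∪out(0)=∅
  fail(8) 'dbc': from fail(7)=0 chase 'c': 0 ⇒ 10;  out=∅∪out(10)={2}
  fail(4) 'ecbe': from fail(3)=0 chase 'e': 0 ⇒ 1;  out=∅∪out(1)=∅
  fail(9) 'dbcd': from fail(8)=10 chase 'd': 10→0 ⇒ 6;  out={1}∪out(6)={1}
  fail(5) 'ecbeb': from fail(4)=1 chase 'b': 1 ⇒ 11;  out={0}∪out(11)={0,3}

Run:
i=0 'c': node 0→10  emit P2@[0:0]
i=1 'b': node 10→0 ·f
i=2 'a': node 0→0
i=3 'b': node 0→0
i=4 'a': node 0→0
i=5 'e': node 0→1
i=6 'e': node 1→1 ·f
i=7 'e': node 1→1 ·f
i=8 'e': node 1→1 ·f
i=9 'b': node 1→11  emit P3@[8:9]
i=10 'e': node 11→1 ·f
i=11 'b': node 1→11  emit P3@[10:11]
i=12 'd': node 11→6 ·f
i=13 'e': node 6→1 ·f
i=14 'd': node 1→6 ·f
i=15 'b': node 6→7
i=16 'e': node 7→1 ·f
i=17 'e': node 1→1 ·f
i=18 'b': node 1→11  emit P3@[17:18]
i=19 'e': node 11→1 ·f
i=20 'c': node 1→2  emit P2@[20:20]
i=21 'e': node 2→1 ·f
i=22 'c': node 1→2  emit P2@[22:22]
i=23 'e': node 2→1 ·f
i=24 'c': node 1→2  emit P2@[24:24]
i=25 'b': node 2→3
i=26 'e': node 3→4
i=27 'b': node 4→5  emit P0@[23:27],P3@[26:27]
i=28 'd': node 5→6 ·f
i=29 'b': node 6→7
i=30 'c': node 7→8  emit P2@[30:30]

Result: [[0,2],[9,3],[11,3],[18,3],[20,2],[22,2],[24,2],[27,0],[27,3],[30,2]]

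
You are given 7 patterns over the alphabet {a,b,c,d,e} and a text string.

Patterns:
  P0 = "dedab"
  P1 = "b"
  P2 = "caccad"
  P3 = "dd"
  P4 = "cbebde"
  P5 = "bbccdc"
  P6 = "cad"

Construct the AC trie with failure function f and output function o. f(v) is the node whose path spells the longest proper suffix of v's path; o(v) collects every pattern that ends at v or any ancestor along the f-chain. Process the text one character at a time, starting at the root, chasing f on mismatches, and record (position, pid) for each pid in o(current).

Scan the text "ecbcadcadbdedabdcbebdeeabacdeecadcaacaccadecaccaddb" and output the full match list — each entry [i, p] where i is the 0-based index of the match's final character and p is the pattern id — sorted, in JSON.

Construct AC machine:
Trie (insert patterns):
  n0 'ε': b→6 c→7 d→1
  n1 'd': d→13 e→2
  n2 'de': d→3
  n3 'ded': a→4
  n4 'deda': b→5
  n5 'dedab': ·  ←P0
  n6 'b': b→19  ←P1
  n7 'c': a→8 b→14
  n8 'ca': c→9 d→24
  n9 'cac': c→10
  n10 'cacc': a→11
  n11 'cacca': d→12
  n12 'caccad': ·  ←P2
  n13 'dd': ·  ←P3
  n14 'cb': e→15
  n15 'cbe': b→16
  n16 'cbeb': d→17
  n17 'cbebd': e→18
  n18 'cbebde': ·  ←P4
  n19 'bb': c→20
  n20 'bbc': c→21
  n21 'bbcc': d→22
  n22 'bbccd': c→23
  n23 'bbccdc': ·  ←P5
  n24 'cad': ·  ←P6

BFS fail/out derivation:
  fail(1) 'd': from fail(0)=0 chase 'd': 0 ⇒ 0;  out=∅∪out(0)=∅
  fail(6) 'b': from fail(0)=0 chase 'b': 0 ⇒ 0;  out={1}∪out(0)={1}
  fail(7) 'c': from fail(0)=0 chase 'c': 0 ⇒ 0;  out=∅∪out(0)=∅
  fail(2) 'de': from fail(1)=0 chase 'e': 0 ⇒ 0;  out=∅∪out(0)=∅
  fail(8) 'ca': from fail(7)=0 chase 'a': 0 ⇒ 0;  out=∅∪out(0)=∅
  fail(13) 'dd': from fail(1)=0 chase 'd': 0 ⇒ 1;  out={3}∪out(1)={3}
  fail(14) 'cb': from fail(7)=0 chase 'b': 0 ⇒ 6;  out=∅∪out(6)={1}
  fail(19) 'bb': from fail(6)=0 chase 'b': 0 ⇒ 6;  out=∅∪out(6)={1}
  fail(3) 'ded': from fail(2)=0 chase 'd': 0 ⇒ 1;  out=∅∪out(1)=∅
  fail(9) 'cac': from fail(8)=0 chase 'c': 0 ⇒ 7;  out=∅∪out(7)=∅
  fail(15) 'cbe': from fail(14)=6 chase 'e': 6→0 ⇒ 0;  out=∅∪out(0)=∅
  fail(20) 'bbc': from fail(19)=6 chase 'c': 6→0 ⇒ 7;  out=∅∪out(7)=∅
  fail(24) 'cad': from fail(8)=0 chase 'd': 0 ⇒ 1;  out={6}∪out(1)={6}
  fail(4) 'deda': from fail(3)=1 chase 'a': 1→0 ⇒ 0;  out=∅∪out(0)=∅
  fail(10) 'cacc': from fail(9)=7 chase 'c': 7→0 ⇒ 7;  out=∅∪out(7)=∅
  fail(16) 'cbeb': from fail(15)=0 chase 'b': 0 ⇒ 6;  out=∅∪out(6)={1}
  fail(21) 'bbcc': from fail(20)=7 chase 'c': 7→0 ⇒ 7;  out=∅∪out(7)=∅
  fail(5) 'dedab': from fail(4)=0 chase 'b': 0 ⇒ 6;  out={0}∪out(6)={0,1}
  fail(11) 'cacca': from fail(10)=7 chase 'a': 7 ⇒ 8;  out=∅∪out(8)=∅
  fail(17) 'cbebd': from fail(16)=6 chase 'd': 6→0 ⇒ 1;  out=∅∪out(1)=∅
  fail(22) 'bbccd': from fail(21)=7 chase 'd': 7→0 ⇒ 1;  out=∅∪out(1)=∅
  fail(12) 'caccad': from fail(11)=8 chase 'd': 8 ⇒ 24;  out={2}∪out(24)={2,6}
  fail(18) 'cbebde': from fail(17)=1 chase 'e': 1 ⇒ 2;  out={4}∪out(2)={4}
  fail(23) 'bbccdc': from fail(22)=1 chase 'c': 1→0 ⇒ 7;  out={5}∪out(7)={5}

Run:
i=0 'e': node 0→0
i=1 'c': node 0→7
i=2 'b': node 7→14  → match P1@[2:2]
i=3 'c': node 14→7 ·f
i=4 'a': node 7→8
i=5 'd': node 8→24  → match P6@[3:5]
i=6 'c': node 24→7 ·f
i=7 'a': node 7→8
i=8 'd': node 8→24  → match P6@[6:8]
i=9 'b': node 24→6 ·f  → match P1@[9:9]
i=10 'd': node 6→1 ·f
i=11 'e': node 1→2
i=12 'd': node 2→3
i=13 'a': node 3→4
i=14 'b': node 4→5  → match P0@[10:14],P1@[14:14]
i=15 'd': node 5→1 ·f
i=16 'c': node 1→7 ·f
i=17 'b': node 7→14  → match P1@[17:17]
i=18 'e': node 14→15
i=19 'b': node 15→16  → match P1@[19:19]
i=20 'd': node 16→17
i=21 'e': node 17→18  → match P4@[16:21]
i=22 'e': node 18→0 ·f
i=23 'a': node 0→0
i=24 'b': node 0→6  → match P1@[24:24]
i=25 'a': node 6→0 ·f
i=26 'c': node 0→7
i=27 'd': node 7→1 ·f
i=28 'e': node 1→2
i=29 'e': node 2→0 ·f
i=30 'c': node 0→7
i=31 'a': node 7→8
i=32 'd': node 8→24  → match P6@[30:32]
i=33 'c': node 24→7 ·f
i=34 'a': node 7→8
i=35 'a': node 8→0 ·f
i=36 'c': node 0→7
i=37 'a': node 7→8
i=38 'c': node 8→9
i=39 'c': node 9→10
i=40 'a': node 10→11
i=41 'd': node 11→12  → match P2@[36:41],P6@[39:41]
i=42 'e': node 12→2 ·f
i=43 'c': node 2→7 ·f
i=44 'a': node 7→8
i=45 'c': node 8→9
i=46 'c': node 9→10
i=47 'a': node 10→11
i=48 'd': node 11→12  → match P2@[43:48],P6@[46:48]
i=49 'd': node 12→13 ·f  → match P3@[48:49]
i=50 'b': node 13→6 ·f  → match P1@[50:50]

Matches: [[2,1],[5,6],[8,6],[9,1],[14,0],[14,1],[17,1],[19,1],[21,4],[24,1],[32,6],[41,2],[41,6],[48,2],[48,6],[49,3],[50,1]]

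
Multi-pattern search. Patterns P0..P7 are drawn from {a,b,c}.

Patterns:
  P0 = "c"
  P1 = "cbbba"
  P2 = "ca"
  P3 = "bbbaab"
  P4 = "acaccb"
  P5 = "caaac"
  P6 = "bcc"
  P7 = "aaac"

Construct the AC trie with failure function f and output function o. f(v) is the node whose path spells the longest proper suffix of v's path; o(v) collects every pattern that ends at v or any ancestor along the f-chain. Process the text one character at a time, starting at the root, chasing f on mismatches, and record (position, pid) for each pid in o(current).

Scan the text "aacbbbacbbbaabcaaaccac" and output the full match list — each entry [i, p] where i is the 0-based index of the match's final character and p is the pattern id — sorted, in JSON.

Build automaton:
Trie nodes:
  n0 'ε': a→13 b→7 c→1
  n1 'c': a→6 b→2  ←P0
  n2 'cb': b→3
  n3 'cbb': b→4
  n4 'cbbb': a→5
  n5 'cbbba': ·  ←P1
  n6 'ca': a→19  ←P2
  n7 'b': b→8 c→22
  n8 'bb': b→9
  n9 'bbb': a→10
  n10 'bbba': a→11
  n11 'bbbaa': b→12
  n12 'bbbaab': ·  ←P3
  n13 'a': a→24 c→14
  n14 'ac': a→15
  n15 'aca': c→16
  n16 'acac': c→17
  n17 'acacc': b→18
  n18 'acaccb': ·  ←P4
  n19 'caa': a→20
  n20 'caaa': c→21
  n21 'caaac': ·  ←P5
  n22 'bc': c→23
  n23 'bcc': ·  ←P6
  n24 'aa': a→25
  n25 'aaa': c→26
  n26 'aaac': ·  ←P7

BFS fail/out derivation:
  n1('c'): parent n0 fail=0; on 'c' 0 → fail=0;  out {0}∪∅={0}
  n7('b'): parent n0 fail=0; on 'b' 0 → fail=0;  out ∅∪∅=∅
  n13('a'): parent n0 fail=0; on 'a' 0 → fail=0;  out ∅∪∅=∅
  n2('cb'): parent n1 fail=0; on 'b' 0 → fail=7;  out ∅∪∅=∅
  n6('ca'): parent n1 fail=0; on 'a' 0 → fail=13;  out {2}∪∅={2}
  n8('bb'): parent n7 fail=0; on 'b' 0 → fail=7;  out ∅∪∅=∅
  n14('ac'): parent n13 fail=0; on 'c' 0 → fail=1;  out ∅∪{0}={0}
  n22('bc'): parent n7 fail=0; on 'c' 0 → fail=1;  out ∅∪{0}={0}
  n24('aa'): parent n13 fail=0; on 'a' 0 → fail=13;  out ∅∪∅=∅
  n3('cbb'): parent n2 fail=7; on 'b' 7 → fail=8;  out ∅∪∅=∅
  n9('bbb'): parent n8 fail=7; on 'b' 7 → fail=8;  out ∅∪∅=∅
  n15('aca'): parent n14 fail=1; on 'a' 1 → fail=6;  out ∅∪{2}={2}
  n19('caa'): parent n6 fail=13; on 'a' 13 → fail=24;  out ∅∪∅=∅
  n23('bcc'): parent n22 fail=1; on 'c' 1→0 → fail=1;  out {6}∪{0}={0,6}
  n25('aaa'): parent n24 fail=13; on 'a' 13 → fail=24;  out ∅∪∅=∅
  n4('cbbb'): parent n3 fail=8; on 'b' 8 → fail=9;  out ∅∪∅=∅
  n10('bbba'): parent n9 fail=8; on 'a' 8→7→0 → fail=13;  out ∅∪∅=∅
  n16('acac'): parent n15 fail=6; on 'c' 6→13 → fail=14;  out ∅∪{0}={0}
  n20('caaa'): parent n19 fail=24; on 'a' 24 → fail=25;  out ∅∪∅=∅
  n26('aaac'): parent n25 fail=24; on 'c' 24→13 → fail=14;  out {7}∪{0}={0,7}
  n5('cbbba'): parent n4 fail=9; on 'a' 9 → fail=10;  out {1}∪∅={1}
  n11('bbbaa'): parent n10 fail=13; on 'a' 13 → fail=24;  out ∅∪∅=∅
  n17('acacc'): parent n16 fail=14; on 'c' 14→1→0 → fail=1;  out ∅∪{0}={0}
  n21('caaac'): parent n20 fail=25; on 'c' 25 → fail=26;  out {5}∪{0,7}={0,5,7}
  n12('bbbaab'): parent n11 fail=24; on 'b' 24→13→0 → fail=7;  out {3}∪∅={3}
  n18('acaccb'): parent n17 fail=1; on 'b' 1 → fail=2;  out {4}∪∅={4}

Scan:
pos 0 'a': at 13
pos 1 'a': at 24
pos 2 'c': at 14 (fail-walked)  → match P0@[2:2]
pos 3 'b': at 2 (fail-walked)
pos 4 'b': at 3
pos 5 'b': at 4
pos 6 'a': at 5  → match P1@[2:6]
pos 7 'c': at 14 (fail-walked)  → match P0@[7:7]
pos 8 'b': at 2 (fail-walked)
pos 9 'b': at 3
pos 10 'b': at 4
pos 11 'a': at 5  → match P1@[7:11]
pos 12 'a': at 11 (fail-walked)
pos 13 'b': at 12  → match P3@[8:13]
pos 14 'c': at 22 (fail-walked)  → match P0@[14:14]
pos 15 'a': at 6 (fail-walked)  → match P2@[14:15]
pos 16 'a': at 19
pos 17 'a': at 20
pos 18 'c': at 21  → match P0@[18:18],P5@[14:18],P7@[15:18]
pos 19 'c': at 1 (fail-walked)  → match P0@[19:19]
pos 20 'a': at 6  → match P2@[19:20]
pos 21 'c': at 14 (fail-walked)  → match P0@[21:21]

All matches (sorted): [[2,0],[6,1],[7,0],[11,1],[13,3],[14,0],[15,2],[18,0],[18,5],[18,7],[19,0],[20,2],[21,0]]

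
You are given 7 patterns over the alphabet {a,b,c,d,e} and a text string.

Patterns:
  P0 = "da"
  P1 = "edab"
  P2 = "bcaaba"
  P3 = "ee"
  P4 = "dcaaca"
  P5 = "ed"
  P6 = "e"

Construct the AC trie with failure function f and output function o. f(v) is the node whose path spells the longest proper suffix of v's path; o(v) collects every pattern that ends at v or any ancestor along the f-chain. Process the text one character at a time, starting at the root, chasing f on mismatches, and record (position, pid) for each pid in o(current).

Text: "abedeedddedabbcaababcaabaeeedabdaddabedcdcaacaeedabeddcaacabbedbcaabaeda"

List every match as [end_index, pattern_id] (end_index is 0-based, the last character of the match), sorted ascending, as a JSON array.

Build automaton:
Trie (insert patterns):
  0='ε' goto b→7 d→1 e→3
  1='d' goto a→2 c→14
  2='da' goto ·  [P0 ends]
  3='e' goto d→4 e→13  [P6 ends]
  4='ed' goto a→5  [P5 ends]
  5='eda' goto b→6
  6='edab' goto ·  [P1 ends]
  7='b' goto c→8
  8='bc' goto a→9
  9='bca' goto a→10
  10='bcaa' goto b→11
  11='bcaab' goto a→12
  12='bcaaba' goto ·  [P2 ends]
  13='ee' goto ·  [P3 ends]
  14='dc' goto a→15
  15='dca' goto a→16
  16='dcaa' goto c→17
  17='dcaac' goto a→18
  18='dcaaca' goto ·  [P4 ends]

Failure links (BFS by depth):
  n1('d'): parent n0 fail=0; on 'd' 0 → fail=0;  out ∅∪∅=∅
  n3('e'): parent n0 fail=0; on 'e' 0 → fail=0;  out {6}∪∅={6}
  n7('b'): parent n0 fail=0; on 'b' 0 → fail=0;  out ∅∪∅=∅
  n2('da'): parent n1 fail=0; on 'a' 0 → fail=0;  out {0}∪∅={0}
  n4('ed'): parent n3 fail=0; on 'd' 0 → fail=1;  out {5}∪∅={5}
  n8('bc'): parent n7 fail=0; on 'c' 0 → fail=0;  out ∅∪∅=∅
  n13('ee'): parent n3 fail=0; on 'e' 0 → fail=3;  out {3}∪{6}={3,6}
  n14('dc'): parent n1 fail=0; on 'c' 0 → fail=0;  out ∅∪∅=∅
  n5('eda'): parent n4 fail=1; on 'a' 1 → fail=2;  out ∅∪{0}={0}
  n9('bca'): parent n8 fail=0; on 'a' 0 → fail=0;  out ∅∪∅=∅
  n15('dca'): parent n14 fail=0; on 'a' 0 → fail=0;  out ∅∪∅=∅
  n6('edab'): parent n5 fail=2; on 'b' 2→0 → fail=7;  out {1}∪∅={1}
  n10('bcaa'): parent n9 fail=0; on 'a' 0 → fail=0;  out ∅∪∅=∅
  n16('dcaa'): parent n15 fail=0; on 'a' 0 → fail=0;  out ∅∪∅=∅
  n11('bcaab'): parent n10 fail=0; on 'b' 0 → fail=7;  out ∅∪∅=∅
  n17('dcaac'): parent n16 fail=0; on 'c' 0 → fail=0;  out ∅∪∅=∅
  n12('bcaaba'): parent n11 fail=7; on 'a' 7→0 → fail=0;  out {2}∪∅={2}
  n18('dcaaca'): parent n17 fail=0; on 'a' 0 → fail=0;  out {4}∪∅={4}

Scan:
[0] read 'a'  n0⇒n0
[1] read 'b'  n0⇒n7
[2] read 'e'  n7⇒n3 ·f  emit P6@[2:2]
[3] read 'd'  n3⇒n4  emit P5@[2:3]
[4] read 'e'  n4⇒n3 ·f  emit P6@[4:4]
[5] read 'e'  n3⇒n13  emit P3@[4:5],P6@[5:5]
[6] read 'd'  n13⇒n4 ·f  emit P5@[5:6]
[7] read 'd'  n4⇒n1 ·f
[8] read 'd'  n1⇒n1 ·f
[9] read 'e'  n1⇒n3 ·f  emit P6@[9:9]
[10] read 'd'  n3⇒n4  emit P5@[9:10]
[11] read 'a'  n4⇒n5  emit P0@[10:11]
[12] read 'b'  n5⇒n6  emit P1@[9:12]
[13] read 'b'  n6⇒n7 ·f
[14] read 'c'  n7⇒n8
[15] read 'a'  n8⇒n9
[16] read 'a'  n9⇒n10
[17] read 'b'  n10⇒n11
[18] read 'a'  n11⇒n12  emit P2@[13:18]
[19] read 'b'  n12⇒n7 ·f
[20] read 'c'  n7⇒n8
[21] read 'a'  n8⇒n9
[22] read 'a'  n9⇒n10
[23] read 'b'  n10⇒n11
[24] read 'a'  n11⇒n12  emit P2@[19:24]
[25] read 'e'  n12⇒n3 ·f  emit P6@[25:25]
[26] read 'e'  n3⇒n13  emit P3@[25:26],P6@[26:26]
[27] read 'e'  n13⇒n13 ·f  emit P3@[26:27],P6@[27:27]
[28] read 'd'  n13⇒n4 ·f  emit P5@[27:28]
[29] read 'a'  n4⇒n5  emit P0@[28:29]
[30] read 'b'  n5⇒n6  emit P1@[27:30]
[31] read 'd'  n6⇒n1 ·f
[32] read 'a'  n1⇒n2  emit P0@[31:32]
[33] read 'd'  n2⇒n1 ·f
[34] read 'd'  n1⇒n1 ·f
[35] read 'a'  n1⇒n2  emit P0@[34:35]
[36] read 'b'  n2⇒n7 ·f
[37] read 'e'  n7⇒n3 ·f  emit P6@[37:37]
[38] read 'd'  n3⇒n4  emit P5@[37:38]
[39] read 'c'  n4⇒n14 ·f
[40] read 'd'  n14⇒n1 ·f
[41] read 'c'  n1⇒n14
[42] read 'a'  n14⇒n15
[43] read 'a'  n15⇒n16
[44] read 'c'  n16⇒n17
[45] read 'a'  n17⇒n18  emit P4@[40:45]
[46] read 'e'  n18⇒n3 ·f  emit P6@[46:46]
[47] read 'e'  n3⇒n13  emit P3@[46:47],P6@[47:47]
[48] read 'd'  n13⇒n4 ·f  emit P5@[47:48]
[49] read 'a'  n4⇒n5  emit P0@[48:49]
[50] read 'b'  n5⇒n6  emit P1@[47:50]
[51] read 'e'  n6⇒n3 ·f  emit P6@[51:51]
[52] read 'd'  n3⇒n4  emit P5@[51:52]
[53] read 'd'  n4⇒n1 ·f
[54] read 'c'  n1⇒n14
[55] read 'a'  n14⇒n15
[56] read 'a'  n15⇒n16
[57] read 'c'  n16⇒n17
[58] read 'a'  n17⇒n18  emit P4@[53:58]
[59] read 'b'  n18⇒n7 ·f
[60] read 'b'  n7⇒n7 ·f
[61] read 'e'  n7⇒n3 ·f  emit P6@[61:61]
[62] read 'd'  n3⇒n4  emit P5@[61:62]
[63] read 'b'  n4⇒n7 ·f
[64] read 'c'  n7⇒n8
[65] read 'a'  n8⇒n9
[66] read 'a'  n9⇒n10
[67] read 'b'  n10⇒n11
[68] read 'a'  n11⇒n12  emit P2@[63:68]
[69] read 'e'  n12⇒n3 ·f  emit P6@[69:69]
[70] read 'd'  n3⇒n4  emit P5@[69:70]
[71] read 'a'  n4⇒n5  emit P0@[70:71]

Matches: [[2,6],[3,5],[4,6],[5,3],[5,6],[6,5],[9,6],[10,5],[11,0],[12,1],[18,2],[24,2],[25,6],[26,3],[26,6],[27,3],[27,6],[28,5],[29,0],[30,1],[32,0],[35,0],[37,6],[38,5],[45,4],[46,6],[47,3],[47,6],[48,5],[49,0],[50,1],[51,6],[52,5],[58,4],[61,6],[62,5],[68,2],[69,6],[70,5],[71,0]]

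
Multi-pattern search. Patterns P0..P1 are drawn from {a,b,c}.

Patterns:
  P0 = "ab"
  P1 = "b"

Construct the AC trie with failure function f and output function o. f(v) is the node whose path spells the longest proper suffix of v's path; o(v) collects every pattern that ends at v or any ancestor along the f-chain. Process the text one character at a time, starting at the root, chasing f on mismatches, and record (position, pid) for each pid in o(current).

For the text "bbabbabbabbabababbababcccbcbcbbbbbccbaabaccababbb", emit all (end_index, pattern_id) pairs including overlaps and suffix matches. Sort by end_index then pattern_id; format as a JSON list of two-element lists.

Construct AC machine:
Trie nodes:
  n0 'ε': a→1 b→3
  n1 'a': b→2
  n2 'ab': ·  [P0 ends]
  n3 'b': ·  [P1 ends]

Failure links (BFS by depth):
  fail(1) 'a': from fail(0)=0 chase 'a': 0 ⇒ 0;  out=∅∪out(0)=∅
  fail(3) 'b': from fail(0)=0 chase 'b': 0 ⇒ 0;  out={1}∪out(0)={1}
  fail(2) 'ab': from fail(1)=0 chase 'b': 0 ⇒ 3;  out={0}∪out(3)={0,1}

Run:
[0] read 'b'  n0⇒n3  → match P1@[0:0]
[1] read 'b'  n3⇒n3 (via fail)  → match P1@[1:1]
[2] read 'a'  n3⇒n1 (via fail)
[3] read 'b'  n1⇒n2  → match P0@[2:3],P1@[3:3]
[4] read 'b'  n2⇒n3 (via fail)  → match P1@[4:4]
[5] read 'a'  n3⇒n1 (via fail)
[6] read 'b'  n1⇒n2  → match P0@[5:6],P1@[6:6]
[7] read 'b'  n2⇒n3 (via fail)  → match P1@[7:7]
[8] read 'a'  n3⇒n1 (via fail)
[9] read 'b'  n1⇒n2  → match P0@[8:9],P1@[9:9]
[10] read 'b'  n2⇒n3 (via fail)  → match P1@[10:10]
[11] read 'a'  n3⇒n1 (via fail)
[12] read 'b'  n1⇒n2  → match P0@[11:12],P1@[12:12]
[13] read 'a'  n2⇒n1 (via fail)
[14] read 'b'  n1⇒n2  → match P0@[13:14],P1@[14:14]
[15] read 'a'  n2⇒n1 (via fail)
[16] read 'b'  n1⇒n2  → match P0@[15:16],P1@[16:16]
[17] read 'b'  n2⇒n3 (via fail)  → match P1@[17:17]
[18] read 'a'  n3⇒n1 (via fail)
[19] read 'b'  n1⇒n2  → match P0@[18:19],P1@[19:19]
[20] read 'a'  n2⇒n1 (via fail)
[21] read 'b'  n1⇒n2  → match P0@[20:21],P1@[21:21]
[22] read 'c'  n2⇒n0 (via fail)
[23] read 'c'  n0⇒n0
[24] read 'c'  n0⇒n0
[25] read 'b'  n0⇒n3  → match P1@[25:25]
[26] read 'c'  n3⇒n0 (via fail)
[27] read 'b'  n0⇒n3  → match P1@[27:27]
[28] read 'c'  n3⇒n0 (via fail)
[29] read 'b'  n0⇒n3  → match P1@[29:29]
[30] read 'b'  n3⇒n3 (via fail)  → match P1@[30:30]
[31] read 'b'  n3⇒n3 (via fail)  → match P1@[31:31]
[32] read 'b'  n3⇒n3 (via fail)  → match P1@[32:32]
[33] read 'b'  n3⇒n3 (via fail)  → match P1@[33:33]
[34] read 'c'  n3⇒n0 (via fail)
[35] read 'c'  n0⇒n0
[36] read 'b'  n0⇒n3  → match P1@[36:36]
[37] read 'a'  n3⇒n1 (via fail)
[38] read 'a'  n1⇒n1 (via fail)
[39] read 'b'  n1⇒n2  → match P0@[38:39],P1@[39:39]
[40] read 'a'  n2⇒n1 (via fail)
[41] read 'c'  n1⇒n0 (via fail)
[42] read 'c'  n0⇒n0
[43] read 'a'  n0⇒n1
[44] read 'b'  n1⇒n2  → match P0@[43:44],P1@[44:44]
[45] read 'a'  n2⇒n1 (via fail)
[46] read 'b'  n1⇒n2  → match P0@[45:46],P1@[46:46]
[47] read 'b'  n2⇒n3 (via fail)  → match P1@[47:47]
[48] read 'b'  n3⇒n3 (via fail)  → match P1@[48:48]

Result: [[0,1],[1,1],[3,0],[3,1],[4,1],[6,0],[6,1],[7,1],[9,0],[9,1],[10,1],[12,0],[12,1],[14,0],[14,1],[16,0],[16,1],[17,1],[19,0],[19,1],[21,0],[21,1],[25,1],[27,1],[29,1],[30,1],[31,1],[32,1],[33,1],[36,1],[39,0],[39,1],[44,0],[44,1],[46,0],[46,1],[47,1],[48,1]]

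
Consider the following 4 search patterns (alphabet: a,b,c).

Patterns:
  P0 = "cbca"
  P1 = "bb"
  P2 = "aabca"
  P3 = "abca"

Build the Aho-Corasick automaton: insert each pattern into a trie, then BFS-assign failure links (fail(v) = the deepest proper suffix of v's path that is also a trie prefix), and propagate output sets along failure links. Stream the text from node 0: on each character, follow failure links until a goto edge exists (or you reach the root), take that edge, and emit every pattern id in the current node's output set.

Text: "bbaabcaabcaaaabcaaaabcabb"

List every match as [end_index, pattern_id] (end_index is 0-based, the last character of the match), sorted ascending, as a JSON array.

Build:
Trie (insert patterns):
  n0 'ε': a→7 b→5 c→1
  n1 'c': b→2
  n2 'cb': c→3
  n3 'cbc': a→4
  n4 'cbca': ·  [P0 ends]
  n5 'b': b→6
  n6 'bb': ·  [P1 ends]
  n7 'a': a→8 b→12
  n8 'aa': b→9
  n9 'aab': c→10
  n10 'aabc': a→11
  n11 'aabca': ·  [P2 ends]
  n12 'ab': c→13
  n13 'abc': a→14
  n14 'abca': ·  [P3 ends]

BFS fail/out derivation:
  n1('c'): parent n0 fail=0; on 'c' 0 → fail=0;  out ∅∪∅=∅
  n5('b'): parent n0 fail=0; on 'b' 0 → fail=0;  out ∅∪∅=∅
  n7('a'): parent n0 fail=0; on 'a' 0 → fail=0;  out ∅∪∅=∅
  n2('cb'): parent n1 fail=0; on 'b' 0 → fail=5;  out ∅∪∅=∅
  n6('bb'): parent n5 fail=0; on 'b' 0 → fail=5;  out {1}∪∅={1}
  n8('aa'): parent n7 fail=0; on 'a' 0 → fail=7;  out ∅∪∅=∅
  n12('ab'): parent n7 fail=0; on 'b' 0 → fail=5;  out ∅∪∅=∅
  n3('cbc'): parent n2 fail=5; on 'c' 5→0 → fail=1;  out ∅∪∅=∅
  n9('aab'): parent n8 fail=7; on 'b' 7 → fail=12;  out ∅∪∅=∅
  n13('abc'): parent n12 fail=5; on 'c' 5→0 → fail=1;  out ∅∪∅=∅
  n4('cbca'): parent n3 fail=1; on 'a' 1→0 → fail=7;  out {0}∪∅={0}
  n10('aabc'): parent n9 fail=12; on 'c' 12 → fail=13;  out ∅∪∅=∅
  n14('abca'): parent n13 fail=1; on 'a' 1→0 → fail=7;  out {3}∪∅={3}
  n11('aabca'): parent n10 fail=13; on 'a' 13 → fail=14;  out {2}∪{3}={2,3}

Text stream:
pos 0 'b': at 5
pos 1 'b': at 6  → match P1@[0:1]
pos 2 'a': at 7 (fail-walked)
pos 3 'a': at 8
pos 4 'b': at 9
pos 5 'c': at 10
pos 6 'a': at 11  → match P2@[2:6],P3@[3:6]
pos 7 'a': at 8 (fail-walked)
pos 8 'b': at 9
pos 9 'c': at 10
pos 10 'a': at 11  → match P2@[6:10],P3@[7:10]
pos 11 'a': at 8 (fail-walked)
pos 12 'a': at 8 (fail-walked)
pos 13 'a': at 8 (fail-walked)
pos 14 'b': at 9
pos 15 'c': at 10
pos 16 'a': at 11  → match P2@[12:16],P3@[13:16]
pos 17 'a': at 8 (fail-walked)
pos 18 'a': at 8 (fail-walked)
pos 19 'a': at 8 (fail-walked)
pos 20 'b': at 9
pos 21 'c': at 10
pos 22 'a': at 11  → match P2@[18:22],P3@[19:22]
pos 23 'b': at 12 (fail-walked)
pos 24 'b': at 6 (fail-walked)  → match P1@[23:24]

Matches: [[1,1],[6,2],[6,3],[10,2],[10,3],[16,2],[16,3],[22,2],[22,3],[24,1]]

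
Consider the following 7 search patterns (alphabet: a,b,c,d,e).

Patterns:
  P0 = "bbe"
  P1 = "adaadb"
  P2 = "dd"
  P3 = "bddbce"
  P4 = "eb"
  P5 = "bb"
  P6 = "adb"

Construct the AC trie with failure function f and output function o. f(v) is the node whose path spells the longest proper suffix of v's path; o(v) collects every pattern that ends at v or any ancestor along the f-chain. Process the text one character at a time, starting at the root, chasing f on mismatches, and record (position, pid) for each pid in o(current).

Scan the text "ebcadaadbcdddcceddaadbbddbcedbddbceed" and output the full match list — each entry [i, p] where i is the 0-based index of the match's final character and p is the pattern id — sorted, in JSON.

Build:
Trie nodes:
  n0 'ε': a→4 b→1 d→10 e→17
  n1 'b': b→2 d→12
  n2 'bb': e→3  ←P5
  n3 'bbe': ·  ←P0
  n4 'a': d→5
  n5 'ad': a→6 b→19
  n6 'ada': a→7
  n7 'adaa': d→8
  n8 'adaad': b→9
  n9 'adaadb': ·  ←P1
  n10 'd': d→11
  n11 'dd': ·  ←P2
  n12 'bd': d→13
  n13 'bdd': b→14
  n14 'bddb': c→15
  n15 'bddbc': e→16
  n16 'bddbce': ·  ←P3
  n17 'e': b→18
  n18 'eb': ·  ←P4
  n19 'adb': ·  ←P6

Failure links (BFS by depth):
  n1('b'): parent n0 fail=0; on 'b' 0 → fail=0;  out ∅∪∅=∅
  n4('a'): parent n0 fail=0; on 'a' 0 → fail=0;  out ∅∪∅=∅
  n10('d'): parent n0 fail=0; on 'd' 0 → fail=0;  out ∅∪∅=∅
  n17('e'): parent n0 fail=0; on 'e' 0 → fail=0;  out ∅∪∅=∅
  n2('bb'): parent n1 fail=0; on 'b' 0 → fail=1;  out {5}∪∅={5}
  n5('ad'): parent n4 fail=0; on 'd' 0 → fail=10;  out ∅∪∅=∅
  n11('dd'): parent n10 fail=0; on 'd' 0 → fail=10;  out {2}∪∅={2}
  n12('bd'): parent n1 fail=0; on 'd' 0 → fail=10;  out ∅∪∅=∅
  n18('eb'): parent n17 fail=0; on 'b' 0 → fail=1;  out {4}∪∅={4}
  n3('bbe'): parent n2 fail=1; on 'e' 1→0 → fail=17;  out {0}∪∅={0}
  n6('ada'): parent n5 fail=10; on 'a' 10→0 → fail=4;  out ∅∪∅=∅
  n13('bdd'): parent n12 fail=10; on 'd' 10 → fail=11;  out ∅∪{2}={2}
  n19('adb'): parent n5 fail=10; on 'b' 10→0 → fail=1;  out {6}∪∅={6}
  n7('adaa'): parent n6 fail=4; on 'a' 4→0 → fail=4;  out ∅∪∅=∅
  n14('bddb'): parent n13 fail=11; on 'b' 11→10→0 → fail=1;  out ∅∪∅=∅
  n8('adaad'): parent n7 fail=4; on 'd' 4 → fail=5;  out ∅∪∅=∅
  n15('bddbc'): parent n14 fail=1; on 'c' 1→0 → fail=0;  out ∅∪∅=∅
  n9('adaadb'): parent n8 fail=5; on 'b' 5 → fail=19;  out {1}∪{6}={1,6}
  n16('bddbce'): parent n15 fail=0; on 'e' 0 → fail=17;  out {3}∪∅={3}

Text stream:
i=0 'e': node 0→17
i=1 'b': node 17→18  emit P4@[0:1]
i=2 'c': node 18→0 (via fail)
i=3 'a': node 0→4
i=4 'd': node 4→5
i=5 'a': node 5→6
i=6 'a': node 6→7
i=7 'd': node 7→8
i=8 'b': node 8→9  emit P1@[3:8],P6@[6:8]
i=9 'c': node 9→0 (via fail)
i=10 'd': node 0→10
i=11 'd': node 10→11  emit P2@[10:11]
i=12 'd': node 11→11 (via fail)  emit P2@[11:12]
i=13 'c': node 11→0 (via fail)
i=14 'c': node 0→0
i=15 'e': node 0→17
i=16 'd': node 17→10 (via fail)
i=17 'd': node 10→11  emit P2@[16:17]
i=18 'a': node 11→4 (via fail)
i=19 'a': node 4→4 (via fail)
i=20 'd': node 4→5
i=21 'b': node 5→19  emit P6@[19:21]
i=22 'b': node 19→2 (via fail)  emit P5@[21:22]
i=23 'd': node 2→12 (via fail)
i=24 'd': node 12→13  emit P2@[23:24]
i=25 'b': node 13→14
i=26 'c': node 14→15
i=27 'e': node 15→16  emit P3@[22:27]
i=28 'd': node 16→10 (via fail)
i=29 'b': node 10→1 (via fail)
i=30 'd': node 1→12
i=31 'd': node 12→13  emit P2@[30:31]
i=32 'b': node 13→14
i=33 'c': node 14→15
i=34 'e': node 15→16  emit P3@[29:34]
i=35 'e': node 16→17 (via fail)
i=36 'd': node 17→10 (via fail)

All matches (sorted): [[1,4],[8,1],[8,6],[11,2],[12,2],[17,2],[21,6],[22,5],[24,2],[27,3],[31,2],[34,3]]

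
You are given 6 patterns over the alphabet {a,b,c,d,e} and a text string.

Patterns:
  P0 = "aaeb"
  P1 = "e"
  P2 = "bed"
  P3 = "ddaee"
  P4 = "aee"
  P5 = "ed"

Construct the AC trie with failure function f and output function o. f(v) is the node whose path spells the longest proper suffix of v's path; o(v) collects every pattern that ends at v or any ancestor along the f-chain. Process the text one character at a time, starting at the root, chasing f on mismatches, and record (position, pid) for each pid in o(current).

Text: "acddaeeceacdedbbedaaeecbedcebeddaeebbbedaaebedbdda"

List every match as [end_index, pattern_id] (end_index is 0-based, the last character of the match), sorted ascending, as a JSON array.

Build automaton:
Trie nodes:
  0='ε' goto a→1 b→6 d→9 e→5
  1='a' goto a→2 e→14
  2='aa' goto e→3
  3='aae' goto b→4
  4='aaeb' goto ·  ←P0
  5='e' goto d→16  ←P1
  6='b' goto e→7
  7='be' goto d→8
  8='bed' goto ·  ←P2
  9='d' goto d→10
  10='dd' goto a→11
  11='dda' goto e→12
  12='ddae' goto e→13
  13='ddaee' goto ·  ←P3
  14='ae' goto e→15
  15='aee' goto ·  ←P4
  16='ed' goto ·  ←P5

BFS fail/out derivation:
  n1('a'): parent n0 fail=0; on 'a' 0 → fail=0;  out ∅∪∅=∅
  n5('e'): parent n0 fail=0; on 'e' 0 → fail=0;  out {1}∪∅={1}
  n6('b'): parent n0 fail=0; on 'b' 0 → fail=0;  out ∅∪∅=∅
  n9('d'): parent n0 fail=0; on 'd' 0 → fail=0;  out ∅∪∅=∅
  n2('aa'): parent n1 fail=0; on 'a' 0 → fail=1;  out ∅∪∅=∅
  n7('be'): parent n6 fail=0; on 'e' 0 → fail=5;  out ∅∪{1}={1}
  n10('dd'): parent n9 fail=0; on 'd' 0 → fail=9;  out ∅∪∅=∅
  n14('ae'): parent n1 fail=0; on 'e' 0 → fail=5;  out ∅∪{1}={1}
  n16('ed'): parent n5 fail=0; on 'd' 0 → fail=9;  out {5}∪∅={5}
  n3('aae'): parent n2 fail=1; on 'e' 1 → fail=14;  out ∅∪{1}={1}
  n8('bed'): parent n7 fail=5; on 'd' 5 → fail=16;  out {2}∪{5}={2,5}
  n11('dda'): parent n10 fail=9; on 'a' 9→0 → fail=1;  out ∅∪∅=∅
  n15('aee'): parent n14 fail=5; on 'e' 5→0 → fail=5;  out {4}∪{1}={1,4}
  n4('aaeb'): parent n3 fail=14; on 'b' 14→5→0 → fail=6;  out {0}∪∅={0}
  n12('ddae'): parent n11 fail=1; on 'e' 1 → fail=14;  out ∅∪{1}={1}
  n13('ddaee'): parent n12 fail=14; on 'e' 14 → fail=15;  out {3}∪{1,4}={1,3,4}

Scan:
i=0 'a': node 0→1
i=1 'c': node 1→0 (fail-walked)
i=2 'd': node 0→9
i=3 'd': node 9→10
i=4 'a': node 10→11
i=5 'e': node 11→12  emit P1@[5:5]
i=6 'e': node 12→13  emit P1@[6:6],P3@[2:6],P4@[4:6]
i=7 'c': node 13→0 (fail-walked)
i=8 'e': node 0→5  emit P1@[8:8]
i=9 'a': node 5→1 (fail-walked)
i=10 'c': node 1→0 (fail-walked)
i=11 'd': node 0→9
i=12 'e': node 9→5 (fail-walked)  emit P1@[12:12]
i=13 'd': node 5→16  emit P5@[12:13]
i=14 'b': node 16→6 (fail-walked)
i=15 'b': node 6→6 (fail-walked)
i=16 'e': node 6→7  emit P1@[16:16]
i=17 'd': node 7→8  emit P2@[15:17],P5@[16:17]
i=18 'a': node 8→1 (fail-walked)
i=19 'a': node 1→2
i=20 'e': node 2→3  emit P1@[20:20]
i=21 'e': node 3→15 (fail-walked)  emit P1@[21:21],P4@[19:21]
i=22 'c': node 15→0 (fail-walked)
i=23 'b': node 0→6
i=24 'e': node 6→7  emit P1@[24:24]
i=25 'd': node 7→8  emit P2@[23:25],P5@[24:25]
i=26 'c': node 8→0 (fail-walked)
i=27 'e': node 0→5  emit P1@[27:27]
i=28 'b': node 5→6 (fail-walked)
i=29 'e': node 6→7  emit P1@[29:29]
i=30 'd': node 7→8  emit P2@[28:30],P5@[29:30]
i=31 'd': node 8→10 (fail-walked)
i=32 'a': node 10→11
i=33 'e': node 11→12  emit P1@[33:33]
i=34 'e': node 12→13  emit P1@[34:34],P3@[30:34],P4@[32:34]
i=35 'b': node 13→6 (fail-walked)
i=36 'b': node 6→6 (fail-walked)
i=37 'b': node 6→6 (fail-walked)
i=38 'e': node 6→7  emit P1@[38:38]
i=39 'd': node 7→8  emit P2@[37:39],P5@[38:39]
i=40 'a': node 8→1 (fail-walked)
i=41 'a': node 1→2
i=42 'e': node 2→3  emit P1@[42:42]
i=43 'b': node 3→4  emit P0@[40:43]
i=44 'e': node 4→7 (fail-walked)  emit P1@[44:44]
i=45 'd': node 7→8  emit P2@[43:45],P5@[44:45]
i=46 'b': node 8→6 (fail-walked)
i=47 'd': node 6→9 (fail-walked)
i=48 'd': node 9→10
i=49 'a': node 10→11

All matches (sorted): [[5,1],[6,1],[6,3],[6,4],[8,1],[12,1],[13,5],[16,1],[17,2],[17,5],[20,1],[21,1],[21,4],[24,1],[25,2],[25,5],[27,1],[29,1],[30,2],[30,5],[33,1],[34,1],[34,3],[34,4],[38,1],[39,2],[39,5],[42,1],[43,0],[44,1],[45,2],[45,5]]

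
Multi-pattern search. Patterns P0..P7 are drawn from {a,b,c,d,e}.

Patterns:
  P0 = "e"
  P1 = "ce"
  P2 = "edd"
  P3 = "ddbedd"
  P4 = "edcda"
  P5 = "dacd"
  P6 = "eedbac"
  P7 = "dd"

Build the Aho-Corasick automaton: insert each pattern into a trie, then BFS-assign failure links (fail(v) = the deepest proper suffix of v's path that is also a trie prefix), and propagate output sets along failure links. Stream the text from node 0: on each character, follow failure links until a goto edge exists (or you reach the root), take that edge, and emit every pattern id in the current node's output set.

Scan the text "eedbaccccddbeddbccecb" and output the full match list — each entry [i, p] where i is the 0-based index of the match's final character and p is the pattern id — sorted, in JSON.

Build:
Trie (insert patterns):
  n0 'ε': c→2 d→6 e→1
  n1 'e': d→4 e→18  ←P0
  n2 'c': e→3
  n3 'ce': ·  ←P1
  n4 'ed': c→12 d→5
  n5 'edd': ·  ←P2
  n6 'd': a→15 d→7
  n7 'dd': b→8  ←P7
  n8 'ddb': e→9
  n9 'ddbe': d→10
  n10 'ddbed': d→11
  n11 'ddbedd': ·  ←P3
  n12 'edc': d→13
  n13 'edcd': a→14
  n14 'edcda': ·  ←P4
  n15 'da': c→16
  n16 'dac': d→17
  n17 'dacd': ·  ←P5
  n18 'ee': d→19
  n19 'eed': b→20
  n20 'eedb': a→21
  n21 'eedba': c→22
  n22 'eedbac': ·  ←P6

Failure links (BFS by depth):
  fail(1) 'e': from fail(0)=0 chase 'e': 0 ⇒ 0;  out={0}∪out(0)={0}
  fail(2) 'c': from fail(0)=0 chase 'c': 0 ⇒ 0;  out=∅∪out(0)=∅
  fail(6) 'd': from fail(0)=0 chase 'd': 0 ⇒ 0;  out=∅∪out(0)=∅
  fail(3) 'ce': from fail(2)=0 chase 'e': 0 ⇒ 1;  out={1}∪out(1)={0,1}
  fail(4) 'ed': from fail(1)=0 chase 'd': 0 ⇒ 6;  out=∅∪out(6)=∅
  fail(7) 'dd': from fail(6)=0 chase 'd': 0 ⇒ 6;  out={7}∪out(6)={7}
  fail(15) 'da': from fail(6)=0 chase 'a': 0 ⇒ 0;  out=∅∪out(0)=∅
  fail(18) 'ee': from fail(1)=0 chase 'e': 0 ⇒ 1;  out=∅∪out(1)={0}
  fail(5) 'edd': from fail(4)=6 chase 'd': 6 ⇒ 7;  out={2}∪out(7)={2,7}
  fail(8) 'ddb': from fail(7)=6 chase 'b': 6→0 ⇒ 0;  out=∅∪out(0)=∅
  fail(12) 'edc': from fail(4)=6 chase 'c': 6→0 ⇒ 2;  out=∅∪out(2)=∅
  fail(16) 'dac': from fail(15)=0 chase 'c': 0 ⇒ 2;  out=∅∪out(2)=∅
  fail(19) 'eed': from fail(18)=1 chase 'd': 1 ⇒ 4;  out=∅∪out(4)=∅
  fail(9) 'ddbe': from fail(8)=0 chase 'e': 0 ⇒ 1;  out=∅∪out(1)={0}
  fail(13) 'edcd': from fail(12)=2 chase 'd': 2→0 ⇒ 6;  out=∅∪out(6)=∅
  fail(17) 'dacd': from fail(16)=2 chase 'd': 2→0 ⇒ 6;  out={5}∪out(6)={5}
  fail(20) 'eedb': from fail(19)=4 chase 'b': 4→6→0 ⇒ 0;  out=∅∪out(0)=∅
  fail(10) 'ddbed': from fail(9)=1 chase 'd': 1 ⇒ 4;  out=∅∪out(4)=∅
  fail(14) 'edcda': from fail(13)=6 chase 'a': 6 ⇒ 15;  out={4}∪out(15)={4}
  fail(21) 'eedba': from fail(20)=0 chase 'a': 0 ⇒ 0;  out=∅∪out(0)=∅
  fail(11) 'ddbedd': from fail(10)=4 chase 'd': 4 ⇒ 5;  out={3}∪out(5)={2,3,7}
  fail(22) 'eedbac': from fail(21)=0 chase 'c': 0 ⇒ 2;  out={6}∪out(2)={6}

Run:
[0] read 'e'  n0⇒n1  ** P0@[0:0]
[1] read 'e'  n1⇒n18  ** P0@[1:1]
[2] read 'd'  n18⇒n19
[3] read 'b'  n19⇒n20
[4] read 'a'  n20⇒n21
[5] read 'c'  n21⇒n22  ** P6@[0:5]
[6] read 'c'  n22⇒n2 ·f
[7] read 'c'  n2⇒n2 ·f
[8] read 'c'  n2⇒n2 ·f
[9] read 'd'  n2⇒n6 ·f
[10] read 'd'  n6⇒n7  ** P7@[9:10]
[11] read 'b'  n7⇒n8
[12] read 'e'  n8⇒n9  ** P0@[12:12]
[13] read 'd'  n9⇒n10
[14] read 'd'  n10⇒n11  ** P2@[12:14],P3@[9:14],P7@[13:14]
[15] read 'b'  n11⇒n8 ·f
[16] read 'c'  n8⇒n2 ·f
[17] read 'c'  n2⇒n2 ·f
[18] read 'e'  n2⇒n3  ** P0@[18:18],P1@[17:18]
[19] read 'c'  n3⇒n2 ·f
[20] read 'b'  n2⇒n0 ·f

Matches: [[0,0],[1,0],[5,6],[10,7],[12,0],[14,2],[14,3],[14,7],[18,0],[18,1]]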